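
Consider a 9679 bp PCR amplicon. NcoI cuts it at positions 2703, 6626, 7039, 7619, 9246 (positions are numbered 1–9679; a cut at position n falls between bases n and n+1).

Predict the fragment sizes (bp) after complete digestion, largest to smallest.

3923, 2703, 1627, 580, 433, 413 bp

Linear molecule, 5 cuts → 6 fragments:
  2703 − 0 = 2703 bp
  6626 − 2703 = 3923 bp
  7039 − 6626 = 413 bp
  7619 − 7039 = 580 bp
  9246 − 7619 = 1627 bp
  9679 − 9246 = 433 bp
Sorted largest to smallest: 3923, 2703, 1627, 580, 433, 413 bp.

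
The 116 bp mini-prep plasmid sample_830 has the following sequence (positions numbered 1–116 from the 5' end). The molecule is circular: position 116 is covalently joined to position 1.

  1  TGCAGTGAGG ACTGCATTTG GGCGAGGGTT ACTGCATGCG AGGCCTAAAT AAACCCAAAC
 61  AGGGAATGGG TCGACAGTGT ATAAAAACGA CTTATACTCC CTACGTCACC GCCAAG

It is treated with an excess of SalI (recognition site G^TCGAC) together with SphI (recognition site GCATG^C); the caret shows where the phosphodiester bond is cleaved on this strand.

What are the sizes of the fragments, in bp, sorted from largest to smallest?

The SalI site (GTCGAC) starts at position 70.
SalI cuts after the first base of each site, so after position 70.
The SphI site (GCATGC) starts at position 34.
SphI cuts after base 5 of each site (before the last base), so after position 38.
Combined cut positions: 38, 70.
Circular molecule, 2 cuts → 2 fragments:
  39–70 → 32 bp
  71–116 then 1–38 → 46 + 38 = 84 bp
Sorted largest to smallest: 84, 32 bp.

84, 32 bp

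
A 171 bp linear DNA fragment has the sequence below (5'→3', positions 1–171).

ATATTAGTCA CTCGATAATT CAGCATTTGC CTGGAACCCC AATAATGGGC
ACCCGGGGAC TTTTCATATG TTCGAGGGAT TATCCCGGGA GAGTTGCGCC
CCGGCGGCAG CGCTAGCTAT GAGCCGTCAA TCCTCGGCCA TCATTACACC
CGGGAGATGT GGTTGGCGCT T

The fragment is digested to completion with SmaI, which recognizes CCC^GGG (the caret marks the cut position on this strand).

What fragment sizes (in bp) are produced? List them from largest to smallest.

65, 54, 32, 20 bp

SmaI sites (CCCGGG) start at positions 52, 84, 149.
SmaI cuts after base 3 of each site, so after positions 54, 86, 151.
Linear molecule, 3 cuts → 4 fragments:
  1–54 → 54 bp
  55–86 → 32 bp
  87–151 → 65 bp
  152–171 → 20 bp
Sorted largest to smallest: 65, 54, 32, 20 bp.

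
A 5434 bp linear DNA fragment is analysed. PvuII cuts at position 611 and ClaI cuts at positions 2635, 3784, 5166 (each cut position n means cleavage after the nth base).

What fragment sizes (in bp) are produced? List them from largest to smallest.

Combined cut positions (sorted): 611, 2635, 3784, 5166.
Linear molecule, 4 cuts → 5 fragments:
  611 − 0 = 611 bp
  2635 − 611 = 2024 bp
  3784 − 2635 = 1149 bp
  5166 − 3784 = 1382 bp
  5434 − 5166 = 268 bp
Sorted largest to smallest: 2024, 1382, 1149, 611, 268 bp.

2024, 1382, 1149, 611, 268 bp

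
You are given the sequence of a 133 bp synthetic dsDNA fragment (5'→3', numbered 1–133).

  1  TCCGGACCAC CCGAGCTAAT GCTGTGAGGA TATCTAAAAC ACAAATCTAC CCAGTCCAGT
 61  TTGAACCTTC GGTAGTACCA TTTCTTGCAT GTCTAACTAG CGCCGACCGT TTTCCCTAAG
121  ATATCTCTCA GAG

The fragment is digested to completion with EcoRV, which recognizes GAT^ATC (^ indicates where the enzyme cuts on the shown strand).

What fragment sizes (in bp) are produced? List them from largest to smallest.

EcoRV sites (GATATC) start at positions 29, 120.
EcoRV cuts after base 3 of each site, so after positions 31, 122.
Linear molecule, 2 cuts → 3 fragments:
  1–31 → 31 bp
  32–122 → 91 bp
  123–133 → 11 bp
Sorted largest to smallest: 91, 31, 11 bp.

91, 31, 11 bp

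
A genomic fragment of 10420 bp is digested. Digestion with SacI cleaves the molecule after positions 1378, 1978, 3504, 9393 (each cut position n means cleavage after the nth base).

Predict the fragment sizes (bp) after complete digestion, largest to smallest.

5889, 1526, 1378, 1027, 600 bp

Linear molecule, 4 cuts → 5 fragments:
  1378 − 0 = 1378 bp
  1978 − 1378 = 600 bp
  3504 − 1978 = 1526 bp
  9393 − 3504 = 5889 bp
  10420 − 9393 = 1027 bp
Sorted largest to smallest: 5889, 1526, 1378, 1027, 600 bp.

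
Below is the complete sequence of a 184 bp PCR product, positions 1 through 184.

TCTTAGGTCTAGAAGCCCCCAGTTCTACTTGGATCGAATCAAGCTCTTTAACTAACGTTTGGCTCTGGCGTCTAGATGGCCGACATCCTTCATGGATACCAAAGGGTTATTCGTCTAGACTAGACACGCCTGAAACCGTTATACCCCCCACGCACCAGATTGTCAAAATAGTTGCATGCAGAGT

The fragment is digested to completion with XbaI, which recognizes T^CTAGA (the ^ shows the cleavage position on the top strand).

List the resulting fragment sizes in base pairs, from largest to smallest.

XbaI sites (TCTAGA) start at positions 8, 71, 114.
XbaI cuts after the first base of each site, so after positions 8, 71, 114.
Linear molecule, 3 cuts → 4 fragments:
  1–8 → 8 bp
  9–71 → 63 bp
  72–114 → 43 bp
  115–184 → 70 bp
Sorted largest to smallest: 70, 63, 43, 8 bp.

70, 63, 43, 8 bp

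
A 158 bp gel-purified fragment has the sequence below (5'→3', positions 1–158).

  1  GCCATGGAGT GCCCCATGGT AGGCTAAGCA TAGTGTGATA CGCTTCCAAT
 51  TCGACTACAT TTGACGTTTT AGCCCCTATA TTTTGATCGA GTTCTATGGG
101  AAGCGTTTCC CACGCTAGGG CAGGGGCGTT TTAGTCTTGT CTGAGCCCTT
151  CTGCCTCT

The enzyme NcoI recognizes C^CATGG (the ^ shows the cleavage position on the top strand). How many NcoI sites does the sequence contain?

CCATGG occurs starting at positions 2, 14.
NcoI cuts at 2 sites.

2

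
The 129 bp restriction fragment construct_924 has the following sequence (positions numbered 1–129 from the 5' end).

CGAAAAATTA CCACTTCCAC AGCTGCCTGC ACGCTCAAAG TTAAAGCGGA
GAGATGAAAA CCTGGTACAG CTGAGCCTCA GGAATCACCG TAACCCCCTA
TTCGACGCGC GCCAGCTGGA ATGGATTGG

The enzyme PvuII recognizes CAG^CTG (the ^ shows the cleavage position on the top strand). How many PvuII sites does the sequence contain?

CAGCTG occurs starting at positions 20, 68, 113.
PvuII cuts at 3 sites.

3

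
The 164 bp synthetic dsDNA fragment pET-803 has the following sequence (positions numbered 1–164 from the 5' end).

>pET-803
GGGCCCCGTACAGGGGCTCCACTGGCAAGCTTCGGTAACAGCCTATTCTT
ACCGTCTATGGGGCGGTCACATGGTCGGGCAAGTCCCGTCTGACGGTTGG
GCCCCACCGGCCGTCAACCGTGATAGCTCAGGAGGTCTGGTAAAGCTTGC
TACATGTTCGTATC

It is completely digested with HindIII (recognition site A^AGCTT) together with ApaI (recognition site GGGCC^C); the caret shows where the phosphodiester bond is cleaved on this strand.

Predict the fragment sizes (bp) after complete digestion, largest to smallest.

76, 40, 22, 21, 5 bp

HindIII sites (AAGCTT) start at positions 27, 143.
HindIII cuts after the first base of each site, so after positions 27, 143.
ApaI sites (GGGCCC) start at positions 1, 99.
ApaI cuts after base 5 of each site (before the last base), so after positions 5, 103.
Combined cut positions: 5, 27, 103, 143.
Linear molecule, 4 cuts → 5 fragments:
  1–5 → 5 bp
  6–27 → 22 bp
  28–103 → 76 bp
  104–143 → 40 bp
  144–164 → 21 bp
Sorted largest to smallest: 76, 40, 22, 21, 5 bp.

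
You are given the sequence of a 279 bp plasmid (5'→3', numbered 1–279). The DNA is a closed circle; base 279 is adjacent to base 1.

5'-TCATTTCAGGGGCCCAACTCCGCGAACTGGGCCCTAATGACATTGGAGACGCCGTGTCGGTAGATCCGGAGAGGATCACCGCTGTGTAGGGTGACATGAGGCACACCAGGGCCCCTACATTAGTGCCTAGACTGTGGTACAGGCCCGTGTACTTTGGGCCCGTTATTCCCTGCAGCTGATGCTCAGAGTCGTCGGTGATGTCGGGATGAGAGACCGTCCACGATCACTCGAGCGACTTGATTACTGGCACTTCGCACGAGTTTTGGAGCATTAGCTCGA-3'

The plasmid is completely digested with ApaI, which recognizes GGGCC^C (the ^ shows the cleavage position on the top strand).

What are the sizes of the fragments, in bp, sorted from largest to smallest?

133, 80, 47, 19 bp

ApaI sites (GGGCCC) start at positions 10, 29, 109, 156.
ApaI cuts after base 5 of each site (before the last base), so after positions 14, 33, 113, 160.
Circular molecule, 4 cuts → 4 fragments:
  15–33 → 19 bp
  34–113 → 80 bp
  114–160 → 47 bp
  161–279 then 1–14 → 119 + 14 = 133 bp
Sorted largest to smallest: 133, 80, 47, 19 bp.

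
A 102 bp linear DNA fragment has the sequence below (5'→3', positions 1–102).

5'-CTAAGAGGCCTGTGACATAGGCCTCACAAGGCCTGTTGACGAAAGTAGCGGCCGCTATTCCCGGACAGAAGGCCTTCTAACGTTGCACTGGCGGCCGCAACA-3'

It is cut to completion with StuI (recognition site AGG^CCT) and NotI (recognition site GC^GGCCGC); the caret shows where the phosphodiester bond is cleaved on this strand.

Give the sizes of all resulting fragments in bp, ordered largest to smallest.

23, 20, 18, 13, 10, 10, 8 bp

StuI sites (AGGCCT) start at positions 6, 19, 29, 70.
StuI cuts after base 3 of each site, so after positions 8, 21, 31, 72.
NotI sites (GCGGCCGC) start at positions 48, 91.
NotI cuts after base 2 of each site, so after positions 49, 92.
Combined cut positions: 8, 21, 31, 49, 72, 92.
Linear molecule, 6 cuts → 7 fragments:
  1–8 → 8 bp
  9–21 → 13 bp
  22–31 → 10 bp
  32–49 → 18 bp
  50–72 → 23 bp
  73–92 → 20 bp
  93–102 → 10 bp
Sorted largest to smallest: 23, 20, 18, 13, 10, 10, 8 bp.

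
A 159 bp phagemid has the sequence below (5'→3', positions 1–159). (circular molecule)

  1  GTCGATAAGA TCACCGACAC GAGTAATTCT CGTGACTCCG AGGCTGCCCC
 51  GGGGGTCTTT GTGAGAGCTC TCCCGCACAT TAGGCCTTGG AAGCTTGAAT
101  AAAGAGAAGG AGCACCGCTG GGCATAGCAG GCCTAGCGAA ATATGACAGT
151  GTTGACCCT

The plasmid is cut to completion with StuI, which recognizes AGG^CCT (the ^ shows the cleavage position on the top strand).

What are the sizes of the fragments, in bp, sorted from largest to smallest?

112, 47 bp

StuI sites (AGGCCT) start at positions 82, 129.
StuI cuts after base 3 of each site, so after positions 84, 131.
Circular molecule, 2 cuts → 2 fragments:
  85–131 → 47 bp
  132–159 then 1–84 → 28 + 84 = 112 bp
Sorted largest to smallest: 112, 47 bp.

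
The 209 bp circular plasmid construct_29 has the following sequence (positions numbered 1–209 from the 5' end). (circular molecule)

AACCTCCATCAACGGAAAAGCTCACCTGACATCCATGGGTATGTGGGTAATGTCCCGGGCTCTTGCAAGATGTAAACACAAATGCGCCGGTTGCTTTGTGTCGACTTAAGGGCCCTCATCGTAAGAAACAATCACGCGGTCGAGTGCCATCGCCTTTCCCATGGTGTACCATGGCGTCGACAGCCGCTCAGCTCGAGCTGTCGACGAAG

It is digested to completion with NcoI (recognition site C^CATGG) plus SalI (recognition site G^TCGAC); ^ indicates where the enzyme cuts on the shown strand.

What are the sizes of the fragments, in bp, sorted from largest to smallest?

67, 59, 42, 24, 10, 7 bp

NcoI sites (CCATGG) start at positions 33, 159, 169.
NcoI cuts after the first base of each site, so after positions 33, 159, 169.
SalI sites (GTCGAC) start at positions 100, 176, 200.
SalI cuts after the first base of each site, so after positions 100, 176, 200.
Combined cut positions: 33, 100, 159, 169, 176, 200.
Circular molecule, 6 cuts → 6 fragments:
  34–100 → 67 bp
  101–159 → 59 bp
  160–169 → 10 bp
  170–176 → 7 bp
  177–200 → 24 bp
  201–209 then 1–33 → 9 + 33 = 42 bp
Sorted largest to smallest: 67, 59, 42, 24, 10, 7 bp.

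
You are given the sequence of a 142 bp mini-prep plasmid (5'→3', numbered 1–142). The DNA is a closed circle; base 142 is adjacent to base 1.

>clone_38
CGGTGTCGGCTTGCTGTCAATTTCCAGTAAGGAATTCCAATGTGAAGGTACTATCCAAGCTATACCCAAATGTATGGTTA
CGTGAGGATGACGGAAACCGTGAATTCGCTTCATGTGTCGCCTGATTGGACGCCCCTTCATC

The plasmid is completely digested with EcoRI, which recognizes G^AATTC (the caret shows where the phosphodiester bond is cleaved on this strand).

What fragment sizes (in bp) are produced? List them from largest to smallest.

EcoRI sites (GAATTC) start at positions 32, 102.
EcoRI cuts after the first base of each site, so after positions 32, 102.
Circular molecule, 2 cuts → 2 fragments:
  33–102 → 70 bp
  103–142 then 1–32 → 40 + 32 = 72 bp
Sorted largest to smallest: 72, 70 bp.

72, 70 bp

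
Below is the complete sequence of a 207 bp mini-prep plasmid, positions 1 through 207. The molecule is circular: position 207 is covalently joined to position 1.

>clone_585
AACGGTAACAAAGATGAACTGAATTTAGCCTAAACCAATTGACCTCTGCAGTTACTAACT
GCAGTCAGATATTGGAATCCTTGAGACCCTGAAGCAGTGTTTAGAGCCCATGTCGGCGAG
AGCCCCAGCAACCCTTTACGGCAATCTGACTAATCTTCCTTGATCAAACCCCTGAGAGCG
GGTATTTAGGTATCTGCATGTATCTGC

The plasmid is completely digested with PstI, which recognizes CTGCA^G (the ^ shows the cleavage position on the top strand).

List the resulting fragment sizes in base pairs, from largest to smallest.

PstI sites (CTGCAG) start at positions 46, 59.
PstI cuts after base 5 of each site (before the last base), so after positions 50, 63.
Circular molecule, 2 cuts → 2 fragments:
  51–63 → 13 bp
  64–207 then 1–50 → 144 + 50 = 194 bp
Sorted largest to smallest: 194, 13 bp.

194, 13 bp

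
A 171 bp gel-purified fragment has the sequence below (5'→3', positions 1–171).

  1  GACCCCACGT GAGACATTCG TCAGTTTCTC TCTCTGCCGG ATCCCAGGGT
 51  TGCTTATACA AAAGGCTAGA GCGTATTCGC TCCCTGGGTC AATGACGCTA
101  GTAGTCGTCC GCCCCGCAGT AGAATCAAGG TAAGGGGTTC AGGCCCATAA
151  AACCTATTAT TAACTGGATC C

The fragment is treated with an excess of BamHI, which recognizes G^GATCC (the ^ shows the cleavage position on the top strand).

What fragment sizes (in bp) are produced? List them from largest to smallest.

BamHI sites (GGATCC) start at positions 39, 166.
BamHI cuts after the first base of each site, so after positions 39, 166.
Linear molecule, 2 cuts → 3 fragments:
  1–39 → 39 bp
  40–166 → 127 bp
  167–171 → 5 bp
Sorted largest to smallest: 127, 39, 5 bp.

127, 39, 5 bp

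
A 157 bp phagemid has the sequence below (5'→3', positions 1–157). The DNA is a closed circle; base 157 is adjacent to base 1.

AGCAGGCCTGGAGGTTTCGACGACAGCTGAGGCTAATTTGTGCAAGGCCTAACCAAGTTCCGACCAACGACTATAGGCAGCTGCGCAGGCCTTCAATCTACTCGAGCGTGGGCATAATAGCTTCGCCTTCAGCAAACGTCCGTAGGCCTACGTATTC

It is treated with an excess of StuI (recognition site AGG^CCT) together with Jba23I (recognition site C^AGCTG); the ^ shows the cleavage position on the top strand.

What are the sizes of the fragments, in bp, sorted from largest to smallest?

57, 31, 23, 18, 17, 11 bp

StuI sites (AGGCCT) start at positions 4, 45, 87, 144.
StuI cuts after base 3 of each site, so after positions 6, 47, 89, 146.
Jba23I sites (CAGCTG) start at positions 24, 78.
Jba23I cuts after the first base of each site, so after positions 24, 78.
Combined cut positions: 6, 24, 47, 78, 89, 146.
Circular molecule, 6 cuts → 6 fragments:
  7–24 → 18 bp
  25–47 → 23 bp
  48–78 → 31 bp
  79–89 → 11 bp
  90–146 → 57 bp
  147–157 then 1–6 → 11 + 6 = 17 bp
Sorted largest to smallest: 57, 31, 23, 18, 17, 11 bp.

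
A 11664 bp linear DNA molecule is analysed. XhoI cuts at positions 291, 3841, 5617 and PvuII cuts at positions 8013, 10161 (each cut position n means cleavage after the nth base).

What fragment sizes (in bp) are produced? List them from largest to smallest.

Combined cut positions (sorted): 291, 3841, 5617, 8013, 10161.
Linear molecule, 5 cuts → 6 fragments:
  291 − 0 = 291 bp
  3841 − 291 = 3550 bp
  5617 − 3841 = 1776 bp
  8013 − 5617 = 2396 bp
  10161 − 8013 = 2148 bp
  11664 − 10161 = 1503 bp
Sorted largest to smallest: 3550, 2396, 2148, 1776, 1503, 291 bp.

3550, 2396, 2148, 1776, 1503, 291 bp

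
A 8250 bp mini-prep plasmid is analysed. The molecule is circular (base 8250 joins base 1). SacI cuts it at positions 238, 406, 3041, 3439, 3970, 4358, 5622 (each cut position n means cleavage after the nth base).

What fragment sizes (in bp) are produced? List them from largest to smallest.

Circular molecule, 7 cuts → 7 fragments:
  406 − 238 = 168 bp
  3041 − 406 = 2635 bp
  3439 − 3041 = 398 bp
  3970 − 3439 = 531 bp
  4358 − 3970 = 388 bp
  5622 − 4358 = 1264 bp
  wrap: 8250 − 5622 + 238 = 2866 bp
Sorted largest to smallest: 2866, 2635, 1264, 531, 398, 388, 168 bp.

2866, 2635, 1264, 531, 398, 388, 168 bp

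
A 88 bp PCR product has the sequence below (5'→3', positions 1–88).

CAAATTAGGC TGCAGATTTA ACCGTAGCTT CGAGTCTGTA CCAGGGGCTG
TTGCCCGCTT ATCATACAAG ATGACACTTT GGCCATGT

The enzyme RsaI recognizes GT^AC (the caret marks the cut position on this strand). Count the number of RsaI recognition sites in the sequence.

GTAC occurs starting at position 38.
RsaI cuts at 1 site.

1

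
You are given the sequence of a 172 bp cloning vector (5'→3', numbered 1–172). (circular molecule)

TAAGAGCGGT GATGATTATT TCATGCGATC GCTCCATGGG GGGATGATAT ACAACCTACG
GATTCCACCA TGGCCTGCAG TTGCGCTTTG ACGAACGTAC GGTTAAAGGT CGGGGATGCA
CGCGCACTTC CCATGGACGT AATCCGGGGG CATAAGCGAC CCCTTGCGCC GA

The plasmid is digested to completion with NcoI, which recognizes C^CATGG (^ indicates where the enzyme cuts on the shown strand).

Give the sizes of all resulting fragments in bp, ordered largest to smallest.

NcoI sites (CCATGG) start at positions 34, 68, 131.
NcoI cuts after the first base of each site, so after positions 34, 68, 131.
Circular molecule, 3 cuts → 3 fragments:
  35–68 → 34 bp
  69–131 → 63 bp
  132–172 then 1–34 → 41 + 34 = 75 bp
Sorted largest to smallest: 75, 63, 34 bp.

75, 63, 34 bp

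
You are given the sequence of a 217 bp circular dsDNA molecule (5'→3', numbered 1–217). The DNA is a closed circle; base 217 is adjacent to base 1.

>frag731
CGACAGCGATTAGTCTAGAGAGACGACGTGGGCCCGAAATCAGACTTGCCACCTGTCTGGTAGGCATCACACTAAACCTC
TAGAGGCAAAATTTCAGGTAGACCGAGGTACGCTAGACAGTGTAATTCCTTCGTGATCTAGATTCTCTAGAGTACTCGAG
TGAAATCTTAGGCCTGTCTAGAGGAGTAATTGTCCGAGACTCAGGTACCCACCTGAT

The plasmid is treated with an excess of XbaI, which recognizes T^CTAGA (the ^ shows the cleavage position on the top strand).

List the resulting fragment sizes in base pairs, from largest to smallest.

XbaI sites (TCTAGA) start at positions 14, 79, 137, 146, 177.
XbaI cuts after the first base of each site, so after positions 14, 79, 137, 146, 177.
Circular molecule, 5 cuts → 5 fragments:
  15–79 → 65 bp
  80–137 → 58 bp
  138–146 → 9 bp
  147–177 → 31 bp
  178–217 then 1–14 → 40 + 14 = 54 bp
Sorted largest to smallest: 65, 58, 54, 31, 9 bp.

65, 58, 54, 31, 9 bp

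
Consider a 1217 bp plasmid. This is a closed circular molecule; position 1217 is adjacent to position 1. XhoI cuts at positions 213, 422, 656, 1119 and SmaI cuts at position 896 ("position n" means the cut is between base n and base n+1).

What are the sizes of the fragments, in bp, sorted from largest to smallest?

311, 240, 234, 223, 209 bp

Combined cut positions (sorted): 213, 422, 656, 896, 1119.
Circular molecule, 5 cuts → 5 fragments:
  422 − 213 = 209 bp
  656 − 422 = 234 bp
  896 − 656 = 240 bp
  1119 − 896 = 223 bp
  wrap: 1217 − 1119 + 213 = 311 bp
Sorted largest to smallest: 311, 240, 234, 223, 209 bp.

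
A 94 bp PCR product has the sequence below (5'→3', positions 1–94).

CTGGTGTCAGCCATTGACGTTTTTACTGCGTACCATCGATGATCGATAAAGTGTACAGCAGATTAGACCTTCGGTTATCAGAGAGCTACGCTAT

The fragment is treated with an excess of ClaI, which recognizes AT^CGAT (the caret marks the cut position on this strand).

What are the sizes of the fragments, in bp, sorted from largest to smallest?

51, 36, 7 bp

ClaI sites (ATCGAT) start at positions 35, 42.
ClaI cuts after base 2 of each site, so after positions 36, 43.
Linear molecule, 2 cuts → 3 fragments:
  1–36 → 36 bp
  37–43 → 7 bp
  44–94 → 51 bp
Sorted largest to smallest: 51, 36, 7 bp.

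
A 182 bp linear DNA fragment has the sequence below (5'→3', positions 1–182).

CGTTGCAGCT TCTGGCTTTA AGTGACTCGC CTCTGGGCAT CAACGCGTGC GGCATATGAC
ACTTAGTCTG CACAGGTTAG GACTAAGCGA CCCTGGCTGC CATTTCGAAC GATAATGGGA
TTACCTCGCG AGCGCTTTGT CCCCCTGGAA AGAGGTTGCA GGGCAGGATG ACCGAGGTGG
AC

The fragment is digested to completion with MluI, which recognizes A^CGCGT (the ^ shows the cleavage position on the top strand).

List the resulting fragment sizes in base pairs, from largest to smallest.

139, 43 bp

The MluI site (ACGCGT) starts at position 43.
MluI cuts after the first base of each site, so after position 43.
Linear molecule, 1 cut → 2 fragments:
  1–43 → 43 bp
  44–182 → 139 bp
Sorted largest to smallest: 139, 43 bp.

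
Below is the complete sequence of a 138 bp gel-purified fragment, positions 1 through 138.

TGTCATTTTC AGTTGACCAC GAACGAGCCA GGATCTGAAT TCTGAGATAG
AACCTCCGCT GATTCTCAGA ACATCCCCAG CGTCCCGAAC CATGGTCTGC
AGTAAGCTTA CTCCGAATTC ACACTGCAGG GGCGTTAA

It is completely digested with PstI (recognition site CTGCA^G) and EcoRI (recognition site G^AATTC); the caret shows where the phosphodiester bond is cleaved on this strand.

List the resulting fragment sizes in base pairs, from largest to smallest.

PstI sites (CTGCAG) start at positions 97, 124.
PstI cuts after base 5 of each site (before the last base), so after positions 101, 128.
EcoRI sites (GAATTC) start at positions 37, 115.
EcoRI cuts after the first base of each site, so after positions 37, 115.
Combined cut positions: 37, 101, 115, 128.
Linear molecule, 4 cuts → 5 fragments:
  1–37 → 37 bp
  38–101 → 64 bp
  102–115 → 14 bp
  116–128 → 13 bp
  129–138 → 10 bp
Sorted largest to smallest: 64, 37, 14, 13, 10 bp.

64, 37, 14, 13, 10 bp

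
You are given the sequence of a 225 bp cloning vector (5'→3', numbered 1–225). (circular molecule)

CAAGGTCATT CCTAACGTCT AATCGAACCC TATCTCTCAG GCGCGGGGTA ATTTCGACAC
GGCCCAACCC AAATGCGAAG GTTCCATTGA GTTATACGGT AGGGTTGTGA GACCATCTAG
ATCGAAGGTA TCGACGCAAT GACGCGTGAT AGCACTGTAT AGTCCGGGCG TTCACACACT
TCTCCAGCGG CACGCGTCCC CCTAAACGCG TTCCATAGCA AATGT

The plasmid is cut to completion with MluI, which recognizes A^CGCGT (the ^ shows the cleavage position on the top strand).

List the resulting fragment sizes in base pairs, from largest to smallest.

MluI sites (ACGCGT) start at positions 142, 192, 206.
MluI cuts after the first base of each site, so after positions 142, 192, 206.
Circular molecule, 3 cuts → 3 fragments:
  143–192 → 50 bp
  193–206 → 14 bp
  207–225 then 1–142 → 19 + 142 = 161 bp
Sorted largest to smallest: 161, 50, 14 bp.

161, 50, 14 bp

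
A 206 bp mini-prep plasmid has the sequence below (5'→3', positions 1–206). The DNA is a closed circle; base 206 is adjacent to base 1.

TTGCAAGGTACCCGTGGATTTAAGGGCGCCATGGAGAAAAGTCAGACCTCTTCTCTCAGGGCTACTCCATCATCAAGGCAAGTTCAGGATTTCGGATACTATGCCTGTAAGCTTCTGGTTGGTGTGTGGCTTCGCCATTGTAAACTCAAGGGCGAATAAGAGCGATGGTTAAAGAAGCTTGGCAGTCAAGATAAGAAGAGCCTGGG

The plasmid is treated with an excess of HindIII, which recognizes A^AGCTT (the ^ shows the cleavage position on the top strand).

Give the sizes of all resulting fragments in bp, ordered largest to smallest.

140, 66 bp

HindIII sites (AAGCTT) start at positions 109, 175.
HindIII cuts after the first base of each site, so after positions 109, 175.
Circular molecule, 2 cuts → 2 fragments:
  110–175 → 66 bp
  176–206 then 1–109 → 31 + 109 = 140 bp
Sorted largest to smallest: 140, 66 bp.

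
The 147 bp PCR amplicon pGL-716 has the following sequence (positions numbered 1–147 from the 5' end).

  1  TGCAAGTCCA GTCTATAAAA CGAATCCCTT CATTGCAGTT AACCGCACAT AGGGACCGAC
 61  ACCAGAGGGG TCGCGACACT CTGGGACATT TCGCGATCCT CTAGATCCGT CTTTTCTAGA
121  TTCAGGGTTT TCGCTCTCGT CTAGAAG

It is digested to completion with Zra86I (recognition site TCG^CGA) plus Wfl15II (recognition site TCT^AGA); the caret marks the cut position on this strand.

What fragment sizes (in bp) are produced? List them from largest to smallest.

73, 25, 20, 15, 9, 5 bp

Zra86I sites (TCGCGA) start at positions 71, 91.
Zra86I cuts after base 3 of each site, so after positions 73, 93.
Wfl15II sites (TCTAGA) start at positions 100, 115, 140.
Wfl15II cuts after base 3 of each site, so after positions 102, 117, 142.
Combined cut positions: 73, 93, 102, 117, 142.
Linear molecule, 5 cuts → 6 fragments:
  1–73 → 73 bp
  74–93 → 20 bp
  94–102 → 9 bp
  103–117 → 15 bp
  118–142 → 25 bp
  143–147 → 5 bp
Sorted largest to smallest: 73, 25, 20, 15, 9, 5 bp.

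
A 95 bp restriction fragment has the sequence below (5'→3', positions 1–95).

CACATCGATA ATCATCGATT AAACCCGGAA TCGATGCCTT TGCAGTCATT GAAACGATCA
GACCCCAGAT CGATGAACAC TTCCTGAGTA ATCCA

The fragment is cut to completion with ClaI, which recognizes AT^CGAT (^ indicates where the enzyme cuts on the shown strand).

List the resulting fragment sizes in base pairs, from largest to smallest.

ClaI sites (ATCGAT) start at positions 4, 14, 30, 69.
ClaI cuts after base 2 of each site, so after positions 5, 15, 31, 70.
Linear molecule, 4 cuts → 5 fragments:
  1–5 → 5 bp
  6–15 → 10 bp
  16–31 → 16 bp
  32–70 → 39 bp
  71–95 → 25 bp
Sorted largest to smallest: 39, 25, 16, 10, 5 bp.

39, 25, 16, 10, 5 bp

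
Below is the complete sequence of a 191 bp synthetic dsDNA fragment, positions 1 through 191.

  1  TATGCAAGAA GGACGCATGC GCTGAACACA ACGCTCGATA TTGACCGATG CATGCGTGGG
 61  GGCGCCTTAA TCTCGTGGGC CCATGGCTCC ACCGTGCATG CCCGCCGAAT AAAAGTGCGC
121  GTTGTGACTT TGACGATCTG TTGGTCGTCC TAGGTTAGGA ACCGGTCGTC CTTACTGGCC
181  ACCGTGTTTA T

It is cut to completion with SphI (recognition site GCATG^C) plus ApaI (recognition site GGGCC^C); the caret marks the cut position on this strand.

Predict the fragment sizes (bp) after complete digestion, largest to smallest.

SphI sites (GCATGC) start at positions 15, 50, 96.
SphI cuts after base 5 of each site (before the last base), so after positions 19, 54, 100.
The ApaI site (GGGCCC) starts at position 77.
ApaI cuts after base 5 of each site (before the last base), so after position 81.
Combined cut positions: 19, 54, 81, 100.
Linear molecule, 4 cuts → 5 fragments:
  1–19 → 19 bp
  20–54 → 35 bp
  55–81 → 27 bp
  82–100 → 19 bp
  101–191 → 91 bp
Sorted largest to smallest: 91, 35, 27, 19, 19 bp.

91, 35, 27, 19, 19 bp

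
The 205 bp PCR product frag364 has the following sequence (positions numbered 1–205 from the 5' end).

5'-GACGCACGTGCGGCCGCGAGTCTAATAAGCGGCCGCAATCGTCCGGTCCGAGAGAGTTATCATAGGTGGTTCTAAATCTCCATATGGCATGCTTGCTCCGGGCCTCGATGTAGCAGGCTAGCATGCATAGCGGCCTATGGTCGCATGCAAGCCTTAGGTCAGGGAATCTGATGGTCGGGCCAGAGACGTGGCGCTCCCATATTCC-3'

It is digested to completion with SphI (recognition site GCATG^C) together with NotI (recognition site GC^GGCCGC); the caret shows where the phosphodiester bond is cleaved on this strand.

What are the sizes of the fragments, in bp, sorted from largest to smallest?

61, 58, 34, 22, 19, 11 bp

SphI sites (GCATGC) start at positions 87, 121, 143.
SphI cuts after base 5 of each site (before the last base), so after positions 91, 125, 147.
NotI sites (GCGGCCGC) start at positions 10, 29.
NotI cuts after base 2 of each site, so after positions 11, 30.
Combined cut positions: 11, 30, 91, 125, 147.
Linear molecule, 5 cuts → 6 fragments:
  1–11 → 11 bp
  12–30 → 19 bp
  31–91 → 61 bp
  92–125 → 34 bp
  126–147 → 22 bp
  148–205 → 58 bp
Sorted largest to smallest: 61, 58, 34, 22, 19, 11 bp.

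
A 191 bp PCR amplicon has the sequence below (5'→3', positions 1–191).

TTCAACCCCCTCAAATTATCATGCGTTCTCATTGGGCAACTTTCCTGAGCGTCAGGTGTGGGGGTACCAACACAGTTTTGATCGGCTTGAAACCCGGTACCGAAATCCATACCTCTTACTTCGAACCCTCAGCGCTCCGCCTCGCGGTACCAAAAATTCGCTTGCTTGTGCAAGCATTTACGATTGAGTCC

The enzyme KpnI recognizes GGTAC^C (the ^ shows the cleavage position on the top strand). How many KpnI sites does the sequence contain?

GGTACC occurs starting at positions 63, 96, 146.
KpnI cuts at 3 sites.

3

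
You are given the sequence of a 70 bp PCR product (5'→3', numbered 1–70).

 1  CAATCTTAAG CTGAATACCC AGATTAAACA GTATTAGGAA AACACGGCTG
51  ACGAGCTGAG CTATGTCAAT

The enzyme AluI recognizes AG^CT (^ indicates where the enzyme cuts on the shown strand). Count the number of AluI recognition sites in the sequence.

3

AGCT occurs starting at positions 9, 54, 59.
AluI cuts at 3 sites.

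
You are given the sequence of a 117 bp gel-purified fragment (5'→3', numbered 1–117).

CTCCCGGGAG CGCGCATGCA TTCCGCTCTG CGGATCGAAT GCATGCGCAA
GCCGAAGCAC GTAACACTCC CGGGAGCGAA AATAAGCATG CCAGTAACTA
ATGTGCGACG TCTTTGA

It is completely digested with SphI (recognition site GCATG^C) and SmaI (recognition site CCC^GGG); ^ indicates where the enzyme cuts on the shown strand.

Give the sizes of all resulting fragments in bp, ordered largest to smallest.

27, 27, 26, 19, 13, 5 bp

SphI sites (GCATGC) start at positions 14, 41, 86.
SphI cuts after base 5 of each site (before the last base), so after positions 18, 45, 90.
SmaI sites (CCCGGG) start at positions 3, 69.
SmaI cuts after base 3 of each site, so after positions 5, 71.
Combined cut positions: 5, 18, 45, 71, 90.
Linear molecule, 5 cuts → 6 fragments:
  1–5 → 5 bp
  6–18 → 13 bp
  19–45 → 27 bp
  46–71 → 26 bp
  72–90 → 19 bp
  91–117 → 27 bp
Sorted largest to smallest: 27, 27, 26, 19, 13, 5 bp.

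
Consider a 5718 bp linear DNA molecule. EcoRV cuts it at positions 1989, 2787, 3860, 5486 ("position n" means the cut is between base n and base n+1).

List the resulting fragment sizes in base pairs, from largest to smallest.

Linear molecule, 4 cuts → 5 fragments:
  1989 − 0 = 1989 bp
  2787 − 1989 = 798 bp
  3860 − 2787 = 1073 bp
  5486 − 3860 = 1626 bp
  5718 − 5486 = 232 bp
Sorted largest to smallest: 1989, 1626, 1073, 798, 232 bp.

1989, 1626, 1073, 798, 232 bp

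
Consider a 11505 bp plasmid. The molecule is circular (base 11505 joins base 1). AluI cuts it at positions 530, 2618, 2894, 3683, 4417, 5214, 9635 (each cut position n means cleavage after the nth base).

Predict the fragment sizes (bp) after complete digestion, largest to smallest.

4421, 2400, 2088, 797, 789, 734, 276 bp

Circular molecule, 7 cuts → 7 fragments:
  2618 − 530 = 2088 bp
  2894 − 2618 = 276 bp
  3683 − 2894 = 789 bp
  4417 − 3683 = 734 bp
  5214 − 4417 = 797 bp
  9635 − 5214 = 4421 bp
  wrap: 11505 − 9635 + 530 = 2400 bp
Sorted largest to smallest: 4421, 2400, 2088, 797, 789, 734, 276 bp.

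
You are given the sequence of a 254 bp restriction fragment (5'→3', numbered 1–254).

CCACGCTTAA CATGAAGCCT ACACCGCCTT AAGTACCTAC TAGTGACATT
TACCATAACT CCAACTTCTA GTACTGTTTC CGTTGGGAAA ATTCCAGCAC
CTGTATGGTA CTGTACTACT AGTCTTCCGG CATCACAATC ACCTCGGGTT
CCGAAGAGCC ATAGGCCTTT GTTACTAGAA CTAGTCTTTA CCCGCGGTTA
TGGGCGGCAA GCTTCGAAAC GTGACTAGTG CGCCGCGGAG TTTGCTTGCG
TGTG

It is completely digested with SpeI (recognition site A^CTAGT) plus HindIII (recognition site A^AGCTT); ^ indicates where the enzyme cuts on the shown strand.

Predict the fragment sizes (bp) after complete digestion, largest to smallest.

SpeI sites (ACTAGT) start at positions 39, 118, 180, 224.
SpeI cuts after the first base of each site, so after positions 39, 118, 180, 224.
The HindIII site (AAGCTT) starts at position 209.
HindIII cuts after the first base of each site, so after position 209.
Combined cut positions: 39, 118, 180, 209, 224.
Linear molecule, 5 cuts → 6 fragments:
  1–39 → 39 bp
  40–118 → 79 bp
  119–180 → 62 bp
  181–209 → 29 bp
  210–224 → 15 bp
  225–254 → 30 bp
Sorted largest to smallest: 79, 62, 39, 30, 29, 15 bp.

79, 62, 39, 30, 29, 15 bp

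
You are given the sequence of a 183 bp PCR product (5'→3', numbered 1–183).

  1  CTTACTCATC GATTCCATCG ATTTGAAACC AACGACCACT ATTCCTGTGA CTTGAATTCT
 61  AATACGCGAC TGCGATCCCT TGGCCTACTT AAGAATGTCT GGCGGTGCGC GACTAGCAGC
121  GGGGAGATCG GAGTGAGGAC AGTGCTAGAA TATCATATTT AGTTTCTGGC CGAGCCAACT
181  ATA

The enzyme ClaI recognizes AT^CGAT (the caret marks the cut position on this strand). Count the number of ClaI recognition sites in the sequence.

2

ATCGAT occurs starting at positions 8, 17.
ClaI cuts at 2 sites.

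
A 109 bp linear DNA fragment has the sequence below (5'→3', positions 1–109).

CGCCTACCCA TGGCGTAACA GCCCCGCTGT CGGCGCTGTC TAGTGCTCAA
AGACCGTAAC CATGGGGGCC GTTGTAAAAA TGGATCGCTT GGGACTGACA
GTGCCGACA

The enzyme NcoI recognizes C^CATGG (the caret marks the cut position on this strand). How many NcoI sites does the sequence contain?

CCATGG occurs starting at positions 8, 60.
NcoI cuts at 2 sites.

2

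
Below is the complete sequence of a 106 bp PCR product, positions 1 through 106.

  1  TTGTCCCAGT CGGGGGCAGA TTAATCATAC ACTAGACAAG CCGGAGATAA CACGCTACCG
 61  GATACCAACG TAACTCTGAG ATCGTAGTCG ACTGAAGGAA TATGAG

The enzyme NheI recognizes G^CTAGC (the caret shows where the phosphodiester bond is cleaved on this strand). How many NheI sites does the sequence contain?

No occurrence of GCTAGC is present in the sequence.
NheI does not cut: 0 sites.

0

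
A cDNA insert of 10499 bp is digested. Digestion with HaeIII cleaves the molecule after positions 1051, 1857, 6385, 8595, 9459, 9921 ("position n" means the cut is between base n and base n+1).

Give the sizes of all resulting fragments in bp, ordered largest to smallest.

Linear molecule, 6 cuts → 7 fragments:
  1051 − 0 = 1051 bp
  1857 − 1051 = 806 bp
  6385 − 1857 = 4528 bp
  8595 − 6385 = 2210 bp
  9459 − 8595 = 864 bp
  9921 − 9459 = 462 bp
  10499 − 9921 = 578 bp
Sorted largest to smallest: 4528, 2210, 1051, 864, 806, 578, 462 bp.

4528, 2210, 1051, 864, 806, 578, 462 bp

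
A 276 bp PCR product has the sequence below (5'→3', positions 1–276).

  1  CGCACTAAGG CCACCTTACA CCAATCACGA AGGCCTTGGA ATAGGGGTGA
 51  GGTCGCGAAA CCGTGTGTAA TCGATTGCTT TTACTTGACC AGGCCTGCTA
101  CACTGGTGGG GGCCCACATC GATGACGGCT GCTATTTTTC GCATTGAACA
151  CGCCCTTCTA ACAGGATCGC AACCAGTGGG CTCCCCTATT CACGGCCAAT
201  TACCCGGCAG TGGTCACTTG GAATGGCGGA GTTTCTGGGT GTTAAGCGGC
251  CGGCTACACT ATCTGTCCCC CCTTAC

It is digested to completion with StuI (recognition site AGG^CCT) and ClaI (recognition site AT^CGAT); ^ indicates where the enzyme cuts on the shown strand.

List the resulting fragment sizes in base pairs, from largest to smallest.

157, 38, 33, 26, 22 bp

StuI sites (AGGCCT) start at positions 31, 91.
StuI cuts after base 3 of each site, so after positions 33, 93.
ClaI sites (ATCGAT) start at positions 70, 118.
ClaI cuts after base 2 of each site, so after positions 71, 119.
Combined cut positions: 33, 71, 93, 119.
Linear molecule, 4 cuts → 5 fragments:
  1–33 → 33 bp
  34–71 → 38 bp
  72–93 → 22 bp
  94–119 → 26 bp
  120–276 → 157 bp
Sorted largest to smallest: 157, 38, 33, 26, 22 bp.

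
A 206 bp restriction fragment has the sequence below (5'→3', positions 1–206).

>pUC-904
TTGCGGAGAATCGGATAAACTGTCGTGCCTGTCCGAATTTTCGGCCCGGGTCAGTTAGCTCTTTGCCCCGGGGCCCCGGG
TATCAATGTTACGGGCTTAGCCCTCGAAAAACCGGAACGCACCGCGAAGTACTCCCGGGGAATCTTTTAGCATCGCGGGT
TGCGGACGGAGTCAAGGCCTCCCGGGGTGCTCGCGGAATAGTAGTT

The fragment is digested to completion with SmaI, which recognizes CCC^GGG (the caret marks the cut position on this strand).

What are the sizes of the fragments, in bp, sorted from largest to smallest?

SmaI sites (CCCGGG) start at positions 45, 67, 75, 134, 181.
SmaI cuts after base 3 of each site, so after positions 47, 69, 77, 136, 183.
Linear molecule, 5 cuts → 6 fragments:
  1–47 → 47 bp
  48–69 → 22 bp
  70–77 → 8 bp
  78–136 → 59 bp
  137–183 → 47 bp
  184–206 → 23 bp
Sorted largest to smallest: 59, 47, 47, 23, 22, 8 bp.

59, 47, 47, 23, 22, 8 bp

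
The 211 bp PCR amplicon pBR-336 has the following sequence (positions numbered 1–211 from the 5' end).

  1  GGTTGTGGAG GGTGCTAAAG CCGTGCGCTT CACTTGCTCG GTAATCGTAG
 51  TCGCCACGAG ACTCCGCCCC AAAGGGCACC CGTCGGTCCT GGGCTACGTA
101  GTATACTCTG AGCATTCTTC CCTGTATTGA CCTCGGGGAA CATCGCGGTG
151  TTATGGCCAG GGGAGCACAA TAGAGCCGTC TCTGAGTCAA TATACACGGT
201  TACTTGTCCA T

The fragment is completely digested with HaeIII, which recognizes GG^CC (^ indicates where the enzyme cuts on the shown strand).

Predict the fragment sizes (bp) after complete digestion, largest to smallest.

The HaeIII site (GGCC) starts at position 155.
HaeIII cuts after base 2 of each site, so after position 156.
Linear molecule, 1 cut → 2 fragments:
  1–156 → 156 bp
  157–211 → 55 bp
Sorted largest to smallest: 156, 55 bp.

156, 55 bp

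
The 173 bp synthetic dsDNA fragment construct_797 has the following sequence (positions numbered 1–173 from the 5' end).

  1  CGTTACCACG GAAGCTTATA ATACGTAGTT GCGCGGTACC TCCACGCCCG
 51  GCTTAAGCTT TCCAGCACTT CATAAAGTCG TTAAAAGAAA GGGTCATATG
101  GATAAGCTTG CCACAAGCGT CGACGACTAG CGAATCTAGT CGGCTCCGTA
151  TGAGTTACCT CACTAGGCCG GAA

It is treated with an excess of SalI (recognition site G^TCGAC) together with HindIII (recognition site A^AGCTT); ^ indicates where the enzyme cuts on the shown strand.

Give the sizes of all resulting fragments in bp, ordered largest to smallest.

54, 49, 43, 15, 12 bp

The SalI site (GTCGAC) starts at position 119.
SalI cuts after the first base of each site, so after position 119.
HindIII sites (AAGCTT) start at positions 12, 55, 104.
HindIII cuts after the first base of each site, so after positions 12, 55, 104.
Combined cut positions: 12, 55, 104, 119.
Linear molecule, 4 cuts → 5 fragments:
  1–12 → 12 bp
  13–55 → 43 bp
  56–104 → 49 bp
  105–119 → 15 bp
  120–173 → 54 bp
Sorted largest to smallest: 54, 49, 43, 15, 12 bp.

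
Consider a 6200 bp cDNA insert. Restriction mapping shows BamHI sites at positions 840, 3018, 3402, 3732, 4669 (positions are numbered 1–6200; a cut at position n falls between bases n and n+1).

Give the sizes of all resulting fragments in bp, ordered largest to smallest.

Linear molecule, 5 cuts → 6 fragments:
  840 − 0 = 840 bp
  3018 − 840 = 2178 bp
  3402 − 3018 = 384 bp
  3732 − 3402 = 330 bp
  4669 − 3732 = 937 bp
  6200 − 4669 = 1531 bp
Sorted largest to smallest: 2178, 1531, 937, 840, 384, 330 bp.

2178, 1531, 937, 840, 384, 330 bp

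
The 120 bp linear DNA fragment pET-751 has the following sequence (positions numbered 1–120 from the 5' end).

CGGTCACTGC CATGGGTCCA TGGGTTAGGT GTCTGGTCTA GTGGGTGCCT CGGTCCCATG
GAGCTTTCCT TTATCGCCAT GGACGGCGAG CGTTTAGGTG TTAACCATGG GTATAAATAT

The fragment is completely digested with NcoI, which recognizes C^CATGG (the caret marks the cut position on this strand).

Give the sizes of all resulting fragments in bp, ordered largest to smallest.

38, 28, 21, 15, 10, 8 bp

NcoI sites (CCATGG) start at positions 10, 18, 56, 77, 105.
NcoI cuts after the first base of each site, so after positions 10, 18, 56, 77, 105.
Linear molecule, 5 cuts → 6 fragments:
  1–10 → 10 bp
  11–18 → 8 bp
  19–56 → 38 bp
  57–77 → 21 bp
  78–105 → 28 bp
  106–120 → 15 bp
Sorted largest to smallest: 38, 28, 21, 15, 10, 8 bp.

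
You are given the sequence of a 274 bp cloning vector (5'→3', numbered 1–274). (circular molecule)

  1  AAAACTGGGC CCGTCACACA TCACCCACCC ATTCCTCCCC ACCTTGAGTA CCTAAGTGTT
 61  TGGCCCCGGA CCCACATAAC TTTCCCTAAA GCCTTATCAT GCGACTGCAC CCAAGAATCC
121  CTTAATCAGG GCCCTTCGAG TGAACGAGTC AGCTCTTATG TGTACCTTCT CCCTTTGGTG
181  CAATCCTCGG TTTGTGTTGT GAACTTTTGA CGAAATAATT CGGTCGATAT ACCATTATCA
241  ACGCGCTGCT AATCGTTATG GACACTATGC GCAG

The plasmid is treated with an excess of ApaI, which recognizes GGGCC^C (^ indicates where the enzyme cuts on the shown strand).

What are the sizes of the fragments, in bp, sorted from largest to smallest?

152, 122 bp

ApaI sites (GGGCCC) start at positions 7, 129.
ApaI cuts after base 5 of each site (before the last base), so after positions 11, 133.
Circular molecule, 2 cuts → 2 fragments:
  12–133 → 122 bp
  134–274 then 1–11 → 141 + 11 = 152 bp
Sorted largest to smallest: 152, 122 bp.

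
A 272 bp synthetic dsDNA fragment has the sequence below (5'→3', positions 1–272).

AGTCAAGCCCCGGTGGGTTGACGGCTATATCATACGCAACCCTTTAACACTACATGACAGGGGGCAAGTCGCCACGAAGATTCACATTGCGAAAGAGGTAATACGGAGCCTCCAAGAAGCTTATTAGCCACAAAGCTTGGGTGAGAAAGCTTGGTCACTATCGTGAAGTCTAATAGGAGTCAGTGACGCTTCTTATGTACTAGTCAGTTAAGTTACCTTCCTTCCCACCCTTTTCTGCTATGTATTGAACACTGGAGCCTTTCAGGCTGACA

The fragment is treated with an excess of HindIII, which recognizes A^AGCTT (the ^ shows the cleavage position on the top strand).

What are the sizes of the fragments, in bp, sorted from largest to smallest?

HindIII sites (AAGCTT) start at positions 117, 133, 147.
HindIII cuts after the first base of each site, so after positions 117, 133, 147.
Linear molecule, 3 cuts → 4 fragments:
  1–117 → 117 bp
  118–133 → 16 bp
  134–147 → 14 bp
  148–272 → 125 bp
Sorted largest to smallest: 125, 117, 16, 14 bp.

125, 117, 16, 14 bp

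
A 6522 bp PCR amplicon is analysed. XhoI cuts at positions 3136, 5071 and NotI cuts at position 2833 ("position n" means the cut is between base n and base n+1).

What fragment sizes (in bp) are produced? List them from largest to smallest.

2833, 1935, 1451, 303 bp

Combined cut positions (sorted): 2833, 3136, 5071.
Linear molecule, 3 cuts → 4 fragments:
  2833 − 0 = 2833 bp
  3136 − 2833 = 303 bp
  5071 − 3136 = 1935 bp
  6522 − 5071 = 1451 bp
Sorted largest to smallest: 2833, 1935, 1451, 303 bp.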